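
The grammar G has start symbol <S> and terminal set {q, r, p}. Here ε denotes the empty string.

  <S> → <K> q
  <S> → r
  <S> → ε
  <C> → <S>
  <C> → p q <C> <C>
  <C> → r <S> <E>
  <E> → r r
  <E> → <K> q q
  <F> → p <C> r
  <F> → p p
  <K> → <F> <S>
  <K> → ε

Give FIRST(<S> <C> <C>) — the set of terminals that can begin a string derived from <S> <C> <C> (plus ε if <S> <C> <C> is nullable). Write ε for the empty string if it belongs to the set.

{ε, p, q, r}

FIRST(<F>): from <F>→p <C> r we get {p}; from <F>→p p we get {p}. So FIRST(<F>) = {p}.
FIRST(<K>): from <K>→<F> <S> we get {p}; from <K>→ε we get {ε}. So FIRST(<K>) = {ε, p}.
FIRST(<S>): from <S>→<K> q we get {p, q}; from <S>→r we get {r}; from <S>→ε we get {ε}. So FIRST(<S>) = {ε, p, q, r}.
FIRST(<E>): from <E>→r r we get {r}; from <E>→<K> q q we get {p, q}. So FIRST(<E>) = {p, q, r}.
FIRST(<C>): from <C>→<S> we get {ε, p, q, r}; from <C>→p q <C> <C> we get {p}; from <C>→r <S> <E> we get {r}. So FIRST(<C>) = {ε, p, q, r}.
FIRST(<S> <C> <C>): take FIRST of each symbol in turn, carrying on past any symbol whose FIRST contains ε; result {ε, p, q, r}.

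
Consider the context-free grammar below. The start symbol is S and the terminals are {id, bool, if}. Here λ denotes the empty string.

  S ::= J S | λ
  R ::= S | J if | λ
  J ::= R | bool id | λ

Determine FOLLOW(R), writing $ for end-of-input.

FIRST(S): from S::=J S we get {λ, bool, if}; from S::=λ we get {λ}. So FIRST(S) = {λ, bool, if}.
FIRST(R): from R::=S we get {λ, bool, if}; from R::=J if we get {bool, if}; from R::=λ we get {λ}. So FIRST(R) = {λ, bool, if}.
FIRST(J): from J::=R we get {λ, bool, if}; from J::=bool id we get {bool}; from J::=λ we get {λ}. So FIRST(J) = {λ, bool, if}.
FOLLOW(S) includes $ since S is the start symbol.
FOLLOW(S): in S::=J S, the suffix after S is empty (adds nothing new); in R::=S, the suffix after S is empty, so FOLLOW(S) ⊇ FOLLOW(R) = {$, bool, if}. Thus FOLLOW(S) = {$, bool, if}.
FOLLOW(J): in S::=J S, J is followed by S with FIRST {λ, bool, if}; in S::=J S, the suffix after J is nullable, so FOLLOW(J) ⊇ FOLLOW(S) = {$, bool, if}; in R::=J if, J is followed by if with FIRST {if}. Thus FOLLOW(J) = {$, bool, if}.
FOLLOW(R): in J::=R, the suffix after R is empty, so FOLLOW(R) ⊇ FOLLOW(J) = {$, bool, if}. Thus FOLLOW(R) = {$, bool, if}.

{$, bool, if}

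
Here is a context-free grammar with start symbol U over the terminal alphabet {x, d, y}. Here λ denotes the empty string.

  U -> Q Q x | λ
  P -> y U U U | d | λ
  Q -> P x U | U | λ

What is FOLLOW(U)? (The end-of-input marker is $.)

FIRST(P) = {λ, d, y}
FIRST(U) = {λ, d, x, y}  (via Q Q x)
FIRST(Q) = {λ, d, x, y}  (via P x U, U)
FOLLOW(U) includes $ since U is the start symbol.
FOLLOW(P): in Q->P x U, P is followed by x U with FIRST {x}. Thus FOLLOW(P) = {x}.
FOLLOW(Q): in U->Q Q x (occurrence 1), Q is followed by Q x with FIRST {d, x, y}; in U->Q Q x (occurrence 2), Q is followed by x with FIRST {x}. Thus FOLLOW(Q) = {d, x, y}.
FOLLOW(U): in P->y U U U (occurrence 1), U is followed by U U with FIRST {λ, d, x, y}; in P->y U U U (occurrence 1), the suffix after U is nullable, so FOLLOW(U) ⊇ FOLLOW(P) = {x}; in P->y U U U (occurrence 2), U is followed by U with FIRST {λ, d, x, y}; in P->y U U U (occurrence 2), the suffix after U is nullable, so FOLLOW(U) ⊇ FOLLOW(P) = {x}; in P->y U U U (occurrence 3), the suffix after U is empty, so FOLLOW(U) ⊇ FOLLOW(P) = {x}; in Q->P x U, the suffix after U is empty, so FOLLOW(U) ⊇ FOLLOW(Q) = {d, x, y}; in Q->U, the suffix after U is empty, so FOLLOW(U) ⊇ FOLLOW(Q) = {d, x, y}. Thus FOLLOW(U) = {$, d, x, y}.

{$, d, x, y}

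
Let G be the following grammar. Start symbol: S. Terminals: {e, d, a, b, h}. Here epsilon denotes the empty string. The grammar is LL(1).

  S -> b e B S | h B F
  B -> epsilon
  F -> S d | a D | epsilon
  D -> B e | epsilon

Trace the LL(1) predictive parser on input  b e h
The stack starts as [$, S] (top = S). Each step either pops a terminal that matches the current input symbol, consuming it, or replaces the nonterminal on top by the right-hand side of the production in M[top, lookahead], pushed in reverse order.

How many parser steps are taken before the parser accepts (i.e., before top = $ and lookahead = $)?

     Stack      Input    Action
  1  $ S        b e h $  expand S -> b e B S
  2  $ S B e b  b e h $  match b
  3  $ S B e    e h $    match e
  4  $ S B      h $      expand B -> epsilon
  5  $ S        h $      expand S -> h B F
  6  $ F B h    h $      match h
  7  $ F B      $        expand B -> epsilon
  8  $ F        $        expand F -> epsilon
Accept reached after 8 steps.

8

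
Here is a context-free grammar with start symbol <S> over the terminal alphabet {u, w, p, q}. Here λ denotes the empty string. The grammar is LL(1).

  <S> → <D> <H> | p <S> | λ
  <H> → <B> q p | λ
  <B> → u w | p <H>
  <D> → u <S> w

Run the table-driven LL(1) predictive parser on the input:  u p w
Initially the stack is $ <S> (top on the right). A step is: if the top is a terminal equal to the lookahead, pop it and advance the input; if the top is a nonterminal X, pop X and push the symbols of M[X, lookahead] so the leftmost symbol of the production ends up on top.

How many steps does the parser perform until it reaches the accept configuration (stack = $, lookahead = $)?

8

     Stack          Input    Action
  1  $ <S>          u p w $  expand <S> → <D> <H>
  2  $ <H> <D>      u p w $  expand <D> → u <S> w
  3  $ <H> w <S> u  u p w $  match u
  4  $ <H> w <S>    p w $    expand <S> → p <S>
  5  $ <H> w <S> p  p w $    match p
  6  $ <H> w <S>    w $      expand <S> → λ
  7  $ <H> w        w $      match w
  8  $ <H>          $        expand <H> → λ
Accept reached after 8 steps.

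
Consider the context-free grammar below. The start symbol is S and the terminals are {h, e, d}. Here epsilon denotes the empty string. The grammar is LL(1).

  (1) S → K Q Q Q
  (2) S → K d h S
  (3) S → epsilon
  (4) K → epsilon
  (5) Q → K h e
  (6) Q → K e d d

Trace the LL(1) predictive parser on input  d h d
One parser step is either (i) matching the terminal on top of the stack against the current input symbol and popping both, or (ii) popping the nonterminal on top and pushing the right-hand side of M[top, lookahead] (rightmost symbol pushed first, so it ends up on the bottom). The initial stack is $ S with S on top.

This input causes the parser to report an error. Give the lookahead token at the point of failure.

$

step 1: stack=$ S  input=d h d $  — expand S → K d h S
step 2: stack=$ S h d K  input=d h d $  — expand K → epsilon
step 3: stack=$ S h d  input=d h d $  — match d
step 4: stack=$ S h  input=h d $  — match h
step 5: stack=$ S  input=d $  — expand S → K d h S
step 6: stack=$ S h d K  input=d $  — expand K → epsilon
step 7: stack=$ S h d  input=d $  — match d
step 8: stack=$ S h  input=$  — error: top is terminal h but lookahead is $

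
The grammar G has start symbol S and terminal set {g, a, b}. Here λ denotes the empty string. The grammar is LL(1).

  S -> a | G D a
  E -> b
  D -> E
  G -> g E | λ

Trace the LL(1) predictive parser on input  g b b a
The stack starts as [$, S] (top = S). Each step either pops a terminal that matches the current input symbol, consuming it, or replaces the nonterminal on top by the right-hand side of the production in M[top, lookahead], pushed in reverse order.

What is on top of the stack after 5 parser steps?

D

     Stack      Input      Action
  1  $ S        g b b a $  expand S -> G D a
  2  $ a D G    g b b a $  expand G -> g E
  3  $ a D E g  g b b a $  match g
  4  $ a D E    b b a $    expand E -> b
  5  $ a D b    b b a $    match b
Stack after step 5: $ a D (top = D).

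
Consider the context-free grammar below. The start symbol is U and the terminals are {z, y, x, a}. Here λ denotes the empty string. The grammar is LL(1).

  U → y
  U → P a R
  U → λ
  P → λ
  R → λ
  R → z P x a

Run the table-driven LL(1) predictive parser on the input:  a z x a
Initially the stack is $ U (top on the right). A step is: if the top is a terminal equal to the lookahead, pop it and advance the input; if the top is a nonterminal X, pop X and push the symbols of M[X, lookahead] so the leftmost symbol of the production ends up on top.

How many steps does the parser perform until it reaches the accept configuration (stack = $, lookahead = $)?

step 1: stack=$ U  input=a z x a $  — expand U → P a R
step 2: stack=$ R a P  input=a z x a $  — expand P → λ
step 3: stack=$ R a  input=a z x a $  — match a
step 4: stack=$ R  input=z x a $  — expand R → z P x a
step 5: stack=$ a x P z  input=z x a $  — match z
step 6: stack=$ a x P  input=x a $  — expand P → λ
step 7: stack=$ a x  input=x a $  — match x
step 8: stack=$ a  input=a $  — match a
Accept reached after 8 steps.

8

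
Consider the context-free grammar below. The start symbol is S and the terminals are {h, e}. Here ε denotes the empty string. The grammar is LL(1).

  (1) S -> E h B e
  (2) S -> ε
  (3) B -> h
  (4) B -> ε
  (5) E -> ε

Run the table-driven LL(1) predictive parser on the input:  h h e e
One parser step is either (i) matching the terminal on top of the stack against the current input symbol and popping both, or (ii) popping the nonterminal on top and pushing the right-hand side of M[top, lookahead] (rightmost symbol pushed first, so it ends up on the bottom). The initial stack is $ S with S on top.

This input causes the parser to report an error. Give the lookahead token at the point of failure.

e

     Stack      Input      Action
  1  $ S        h h e e $  expand S -> E h B e
  2  $ e B h E  h h e e $  expand E -> ε
  3  $ e B h    h h e e $  match h
  4  $ e B      h e e $    expand B -> h
  5  $ e h      h e e $    match h
  6  $ e        e e $      match e
  7  $          e $        error: stack empty but input remains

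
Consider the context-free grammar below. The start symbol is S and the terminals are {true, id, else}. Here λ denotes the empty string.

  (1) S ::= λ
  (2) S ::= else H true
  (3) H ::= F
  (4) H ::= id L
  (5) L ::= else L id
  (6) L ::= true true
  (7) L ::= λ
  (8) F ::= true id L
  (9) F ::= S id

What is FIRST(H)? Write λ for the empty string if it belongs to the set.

FIRST(S) = {λ, else}
FIRST(L) = {λ, else, true}
FIRST(F) = {else, id, true}  (via S id)
FIRST(H) = {else, id, true}  (via F)

{else, id, true}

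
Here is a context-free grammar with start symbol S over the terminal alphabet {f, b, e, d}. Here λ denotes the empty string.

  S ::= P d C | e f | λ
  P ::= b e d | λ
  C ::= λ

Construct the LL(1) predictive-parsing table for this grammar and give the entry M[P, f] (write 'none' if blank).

FIRST(P) = {λ, b}
FIRST(C) = {λ}
FIRST(S) = {λ, b, d, e}  (via P d C)
FOLLOW(S) includes $ since S is the start symbol.
FOLLOW(P): in S::=P d C, P is followed by d C with FIRST {d}. Thus FOLLOW(P) = {d}.
For P ::= b e d: FIRST(b e d) = {b}, so it goes in M[P, t] for t ∈ {b}.
For P ::= λ: FIRST(λ) = {λ}, so it goes in M[P, t] for t ∈ {}; since λ ∈ FIRST, also for every t ∈ FOLLOW(P) = {d}.
None of these place a production in M[P, f].

none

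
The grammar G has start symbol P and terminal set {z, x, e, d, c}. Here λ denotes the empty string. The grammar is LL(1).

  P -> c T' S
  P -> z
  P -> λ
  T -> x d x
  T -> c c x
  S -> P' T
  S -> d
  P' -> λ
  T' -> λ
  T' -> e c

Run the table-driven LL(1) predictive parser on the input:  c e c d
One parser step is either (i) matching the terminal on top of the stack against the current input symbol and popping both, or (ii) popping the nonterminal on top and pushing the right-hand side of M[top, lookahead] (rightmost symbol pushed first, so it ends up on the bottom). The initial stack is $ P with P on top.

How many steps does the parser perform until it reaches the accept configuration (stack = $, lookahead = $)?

     Stack     Input      Action
  1  $ P       c e c d $  expand P -> c T' S
  2  $ S T' c  c e c d $  match c
  3  $ S T'    e c d $    expand T' -> e c
  4  $ S c e   e c d $    match e
  5  $ S c     c d $      match c
  6  $ S       d $        expand S -> d
  7  $ d       d $        match d
Accept reached after 7 steps.

7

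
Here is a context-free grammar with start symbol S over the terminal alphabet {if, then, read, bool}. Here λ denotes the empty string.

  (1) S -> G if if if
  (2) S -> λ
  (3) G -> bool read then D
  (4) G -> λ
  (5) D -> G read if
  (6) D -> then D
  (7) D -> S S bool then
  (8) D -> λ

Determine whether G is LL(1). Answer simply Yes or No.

FIRST(S) = {λ, bool, if}
FIRST(G) = {λ, bool}
FIRST(D) = {λ, bool, if, read, then}
FOLLOW(S) = {$, bool, if}
FOLLOW(G) = {if, read}
FOLLOW(D) = {if, read}
Cell M[D, bool] receives both D -> G read if and D -> S S bool then — the grammar is not LL(1).

No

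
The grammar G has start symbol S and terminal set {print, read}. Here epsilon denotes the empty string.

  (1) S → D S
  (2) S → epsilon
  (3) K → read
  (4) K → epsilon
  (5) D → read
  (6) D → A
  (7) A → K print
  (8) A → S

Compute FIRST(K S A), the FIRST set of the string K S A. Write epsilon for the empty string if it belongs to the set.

FIRST(K): from K→read we get {read}; from K→epsilon we get {epsilon}. So FIRST(K) = {epsilon, read}.
FIRST(S): from S→D S we get {epsilon, print, read}; from S→epsilon we get {epsilon}. So FIRST(S) = {epsilon, print, read}.
FIRST(A): from A→K print we get {print, read}; from A→S we get {epsilon, print, read}. So FIRST(A) = {epsilon, print, read}.
FIRST(D): from D→read we get {read}; from D→A we get {epsilon, print, read}. So FIRST(D) = {epsilon, print, read}.
FIRST(K S A): take FIRST of each symbol in turn, carrying on past any symbol whose FIRST contains epsilon; result {epsilon, print, read}.

{epsilon, print, read}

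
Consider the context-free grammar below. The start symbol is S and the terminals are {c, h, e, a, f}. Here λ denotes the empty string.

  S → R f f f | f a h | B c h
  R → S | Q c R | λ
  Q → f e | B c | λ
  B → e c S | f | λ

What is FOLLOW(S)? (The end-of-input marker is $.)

FIRST(B) = {λ, e, f}
FIRST(Q) = {λ, c, e, f}  (via B c)
FIRST(S) = {c, e, f}  (via R f f f, B c h)
FIRST(R) = {λ, c, e, f}  (via S, Q c R)
FOLLOW(S) includes $ since S is the start symbol.
FOLLOW(R): in S→R f f f, R is followed by f f f with FIRST {f}; in R→Q c R, the suffix after R is empty (adds nothing new). Thus FOLLOW(R) = {f}.
FOLLOW(Q): in R→Q c R, Q is followed by c R with FIRST {c}. Thus FOLLOW(Q) = {c}.
FOLLOW(B): in S→B c h, B is followed by c h with FIRST {c}; in Q→B c, B is followed by c with FIRST {c}. Thus FOLLOW(B) = {c}.
FOLLOW(S): in R→S, the suffix after S is empty, so FOLLOW(S) ⊇ FOLLOW(R) = {f}; in B→e c S, the suffix after S is empty, so FOLLOW(S) ⊇ FOLLOW(B) = {c}. Thus FOLLOW(S) = {$, c, f}.

{$, c, f}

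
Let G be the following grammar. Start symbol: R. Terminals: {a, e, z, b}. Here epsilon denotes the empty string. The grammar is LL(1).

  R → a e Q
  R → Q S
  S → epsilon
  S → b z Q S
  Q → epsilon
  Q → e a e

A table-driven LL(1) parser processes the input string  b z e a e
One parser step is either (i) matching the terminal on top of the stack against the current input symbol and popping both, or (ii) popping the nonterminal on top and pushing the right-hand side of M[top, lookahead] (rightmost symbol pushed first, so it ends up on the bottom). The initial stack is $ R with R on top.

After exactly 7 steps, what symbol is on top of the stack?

a

step 1: stack=$ R  input=b z e a e $  — expand R → Q S
step 2: stack=$ S Q  input=b z e a e $  — expand Q → epsilon
step 3: stack=$ S  input=b z e a e $  — expand S → b z Q S
step 4: stack=$ S Q z b  input=b z e a e $  — match b
step 5: stack=$ S Q z  input=z e a e $  — match z
step 6: stack=$ S Q  input=e a e $  — expand Q → e a e
step 7: stack=$ S e a e  input=e a e $  — match e
Stack after step 7: $ S e a (top = a).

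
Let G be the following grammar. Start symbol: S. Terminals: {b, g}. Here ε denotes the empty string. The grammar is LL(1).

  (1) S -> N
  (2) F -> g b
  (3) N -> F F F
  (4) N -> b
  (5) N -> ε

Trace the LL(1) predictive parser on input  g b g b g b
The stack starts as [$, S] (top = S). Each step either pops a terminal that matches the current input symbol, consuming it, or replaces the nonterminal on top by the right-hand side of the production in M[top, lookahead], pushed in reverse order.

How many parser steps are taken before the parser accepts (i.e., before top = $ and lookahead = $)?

11

step 1: stack=$ S  input=g b g b g b $  — expand S -> N
step 2: stack=$ N  input=g b g b g b $  — expand N -> F F F
step 3: stack=$ F F F  input=g b g b g b $  — expand F -> g b
step 4: stack=$ F F b g  input=g b g b g b $  — match g
step 5: stack=$ F F b  input=b g b g b $  — match b
step 6: stack=$ F F  input=g b g b $  — expand F -> g b
step 7: stack=$ F b g  input=g b g b $  — match g
step 8: stack=$ F b  input=b g b $  — match b
step 9: stack=$ F  input=g b $  — expand F -> g b
step 10: stack=$ b g  input=g b $  — match g
step 11: stack=$ b  input=b $  — match b
Accept reached after 11 steps.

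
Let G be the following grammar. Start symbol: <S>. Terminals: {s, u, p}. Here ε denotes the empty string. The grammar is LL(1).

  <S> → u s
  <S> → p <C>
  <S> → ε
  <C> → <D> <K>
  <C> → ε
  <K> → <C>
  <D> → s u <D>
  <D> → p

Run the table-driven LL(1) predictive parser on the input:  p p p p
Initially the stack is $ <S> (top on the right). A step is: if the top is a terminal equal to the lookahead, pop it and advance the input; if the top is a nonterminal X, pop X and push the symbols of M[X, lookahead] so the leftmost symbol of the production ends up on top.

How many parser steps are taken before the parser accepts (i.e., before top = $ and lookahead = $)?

step 1: stack=$ <S>  input=p p p p $  — expand <S> → p <C>
step 2: stack=$ <C> p  input=p p p p $  — match p
step 3: stack=$ <C>  input=p p p $  — expand <C> → <D> <K>
step 4: stack=$ <K> <D>  input=p p p $  — expand <D> → p
step 5: stack=$ <K> p  input=p p p $  — match p
step 6: stack=$ <K>  input=p p $  — expand <K> → <C>
step 7: stack=$ <C>  input=p p $  — expand <C> → <D> <K>
step 8: stack=$ <K> <D>  input=p p $  — expand <D> → p
step 9: stack=$ <K> p  input=p p $  — match p
step 10: stack=$ <K>  input=p $  — expand <K> → <C>
step 11: stack=$ <C>  input=p $  — expand <C> → <D> <K>
step 12: stack=$ <K> <D>  input=p $  — expand <D> → p
step 13: stack=$ <K> p  input=p $  — match p
step 14: stack=$ <K>  input=$  — expand <K> → <C>
step 15: stack=$ <C>  input=$  — expand <C> → ε
Accept reached after 15 steps.

15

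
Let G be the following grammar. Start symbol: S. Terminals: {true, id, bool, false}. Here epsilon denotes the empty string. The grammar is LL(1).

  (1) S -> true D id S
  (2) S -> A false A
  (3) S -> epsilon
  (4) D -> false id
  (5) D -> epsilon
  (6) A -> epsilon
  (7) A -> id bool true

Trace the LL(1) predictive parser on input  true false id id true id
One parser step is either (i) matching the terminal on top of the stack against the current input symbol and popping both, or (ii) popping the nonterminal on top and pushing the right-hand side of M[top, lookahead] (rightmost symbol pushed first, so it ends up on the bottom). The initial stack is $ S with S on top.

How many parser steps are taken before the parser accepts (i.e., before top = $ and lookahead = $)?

11

step 1: stack=$ S  input=true false id id true id $  — expand S -> true D id S
step 2: stack=$ S id D true  input=true false id id true id $  — match true
step 3: stack=$ S id D  input=false id id true id $  — expand D -> false id
step 4: stack=$ S id id false  input=false id id true id $  — match false
step 5: stack=$ S id id  input=id id true id $  — match id
step 6: stack=$ S id  input=id true id $  — match id
step 7: stack=$ S  input=true id $  — expand S -> true D id S
step 8: stack=$ S id D true  input=true id $  — match true
step 9: stack=$ S id D  input=id $  — expand D -> epsilon
step 10: stack=$ S id  input=id $  — match id
step 11: stack=$ S  input=$  — expand S -> epsilon
Accept reached after 11 steps.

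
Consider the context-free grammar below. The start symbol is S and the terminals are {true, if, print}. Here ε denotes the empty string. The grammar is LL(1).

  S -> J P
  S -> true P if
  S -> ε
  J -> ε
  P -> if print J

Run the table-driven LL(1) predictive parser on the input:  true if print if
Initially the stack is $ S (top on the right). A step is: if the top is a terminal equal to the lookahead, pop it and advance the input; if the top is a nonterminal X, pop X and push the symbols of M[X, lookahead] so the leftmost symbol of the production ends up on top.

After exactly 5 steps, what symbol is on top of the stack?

J

     Stack            Input               Action
  1  $ S              true if print if $  expand S -> true P if
  2  $ if P true      true if print if $  match true
  3  $ if P           if print if $       expand P -> if print J
  4  $ if J print if  if print if $       match if
  5  $ if J print     print if $          match print
Stack after step 5: $ if J (top = J).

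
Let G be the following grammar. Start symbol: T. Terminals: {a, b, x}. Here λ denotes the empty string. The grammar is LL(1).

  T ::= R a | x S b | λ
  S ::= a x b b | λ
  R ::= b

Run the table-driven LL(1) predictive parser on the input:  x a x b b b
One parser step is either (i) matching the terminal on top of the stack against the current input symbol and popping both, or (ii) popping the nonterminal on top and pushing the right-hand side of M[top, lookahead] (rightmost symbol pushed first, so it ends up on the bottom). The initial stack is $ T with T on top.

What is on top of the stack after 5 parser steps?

     Stack        Input          Action
  1  $ T          x a x b b b $  expand T ::= x S b
  2  $ b S x      x a x b b b $  match x
  3  $ b S        a x b b b $    expand S ::= a x b b
  4  $ b b b x a  a x b b b $    match a
  5  $ b b b x    x b b b $      match x
Stack after step 5: $ b b b (top = b).

b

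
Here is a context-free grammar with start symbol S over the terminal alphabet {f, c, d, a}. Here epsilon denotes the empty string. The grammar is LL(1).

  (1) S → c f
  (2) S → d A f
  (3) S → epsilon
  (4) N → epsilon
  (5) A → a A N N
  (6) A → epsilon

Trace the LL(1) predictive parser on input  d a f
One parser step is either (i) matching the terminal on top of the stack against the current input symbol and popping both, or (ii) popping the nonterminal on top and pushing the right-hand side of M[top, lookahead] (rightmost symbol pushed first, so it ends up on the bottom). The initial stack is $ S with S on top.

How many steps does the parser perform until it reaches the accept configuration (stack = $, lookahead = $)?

step 1: stack=$ S  input=d a f $  — expand S → d A f
step 2: stack=$ f A d  input=d a f $  — match d
step 3: stack=$ f A  input=a f $  — expand A → a A N N
step 4: stack=$ f N N A a  input=a f $  — match a
step 5: stack=$ f N N A  input=f $  — expand A → epsilon
step 6: stack=$ f N N  input=f $  — expand N → epsilon
step 7: stack=$ f N  input=f $  — expand N → epsilon
step 8: stack=$ f  input=f $  — match f
Accept reached after 8 steps.

8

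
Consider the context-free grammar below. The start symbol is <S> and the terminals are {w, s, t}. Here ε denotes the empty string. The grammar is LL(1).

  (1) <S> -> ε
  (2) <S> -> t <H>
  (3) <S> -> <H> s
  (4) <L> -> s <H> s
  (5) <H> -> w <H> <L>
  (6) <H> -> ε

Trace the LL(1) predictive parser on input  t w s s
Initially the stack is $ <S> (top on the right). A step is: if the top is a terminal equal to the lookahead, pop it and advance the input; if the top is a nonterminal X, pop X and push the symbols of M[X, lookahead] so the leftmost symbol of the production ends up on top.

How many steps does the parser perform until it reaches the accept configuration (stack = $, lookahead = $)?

9

step 1: stack=$ <S>  input=t w s s $  — expand <S> -> t <H>
step 2: stack=$ <H> t  input=t w s s $  — match t
step 3: stack=$ <H>  input=w s s $  — expand <H> -> w <H> <L>
step 4: stack=$ <L> <H> w  input=w s s $  — match w
step 5: stack=$ <L> <H>  input=s s $  — expand <H> -> ε
step 6: stack=$ <L>  input=s s $  — expand <L> -> s <H> s
step 7: stack=$ s <H> s  input=s s $  — match s
step 8: stack=$ s <H>  input=s $  — expand <H> -> ε
step 9: stack=$ s  input=s $  — match s
Accept reached after 9 steps.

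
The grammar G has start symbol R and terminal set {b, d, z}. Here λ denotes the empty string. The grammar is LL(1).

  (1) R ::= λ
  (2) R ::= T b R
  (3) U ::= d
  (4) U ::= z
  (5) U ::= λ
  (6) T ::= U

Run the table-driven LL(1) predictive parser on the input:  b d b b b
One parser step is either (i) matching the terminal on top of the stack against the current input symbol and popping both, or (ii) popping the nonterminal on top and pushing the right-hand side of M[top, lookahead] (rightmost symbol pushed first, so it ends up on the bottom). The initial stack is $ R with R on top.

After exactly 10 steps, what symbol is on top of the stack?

T

      Stack    Input        Action
   1  $ R      b d b b b $  expand R ::= T b R
   2  $ R b T  b d b b b $  expand T ::= U
   3  $ R b U  b d b b b $  expand U ::= λ
   4  $ R b    b d b b b $  match b
   5  $ R      d b b b $    expand R ::= T b R
   6  $ R b T  d b b b $    expand T ::= U
   7  $ R b U  d b b b $    expand U ::= d
   8  $ R b d  d b b b $    match d
   9  $ R b    b b b $      match b
  10  $ R      b b $        expand R ::= T b R
Stack after step 10: $ R b T (top = T).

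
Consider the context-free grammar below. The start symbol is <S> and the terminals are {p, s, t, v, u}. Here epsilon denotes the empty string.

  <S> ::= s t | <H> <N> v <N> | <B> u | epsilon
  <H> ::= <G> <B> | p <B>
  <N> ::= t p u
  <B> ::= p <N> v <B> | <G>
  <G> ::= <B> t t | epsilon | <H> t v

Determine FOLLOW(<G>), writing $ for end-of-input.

FIRST(<N>) = {t}
FIRST(<S>) = {epsilon, p, s, t, u}  (via <H> <N> v <N>, <B> u)
FIRST(<H>) = {epsilon, p, t}  (via <G> <B>)
FIRST(<B>) = {epsilon, p, t}  (via <G>)
FIRST(<G>) = {epsilon, p, t}  (via <B> t t, <H> t v)
FOLLOW(<S>) includes $ since <S> is the start symbol.
FOLLOW(<S>): <S> appears on no right-hand side. Thus FOLLOW(<S>) = {$}.
FOLLOW(<H>): in <S>::=<H> <N> v <N>, <H> is followed by <N> v <N> with FIRST {t}; in <G>::=<H> t v, <H> is followed by t v with FIRST {t}. Thus FOLLOW(<H>) = {t}.
FOLLOW(<N>): in <S>::=<H> <N> v <N> (occurrence 1), <N> is followed by v <N> with FIRST {v}; in <S>::=<H> <N> v <N> (occurrence 2), the suffix after <N> is empty, so FOLLOW(<N>) ⊇ FOLLOW(<S>) = {$}; in <B>::=p <N> v <B>, <N> is followed by v <B> with FIRST {v}. Thus FOLLOW(<N>) = {$, v}.
FOLLOW(<B>): in <S>::=<B> u, <B> is followed by u with FIRST {u}; in <H>::=<G> <B>, the suffix after <B> is empty, so FOLLOW(<B>) ⊇ FOLLOW(<H>) = {t}; in <H>::=p <B>, the suffix after <B> is empty, so FOLLOW(<B>) ⊇ FOLLOW(<H>) = {t}; in <B>::=p <N> v <B>, the suffix after <B> is empty (adds nothing new); in <G>::=<B> t t, <B> is followed by t t with FIRST {t}. Thus FOLLOW(<B>) = {t, u}.
FOLLOW(<G>): in <H>::=<G> <B>, <G> is followed by <B> with FIRST {epsilon, p, t}; in <H>::=<G> <B>, the suffix after <G> is nullable, so FOLLOW(<G>) ⊇ FOLLOW(<H>) = {t}; in <B>::=<G>, the suffix after <G> is empty, so FOLLOW(<G>) ⊇ FOLLOW(<B>) = {t, u}. Thus FOLLOW(<G>) = {p, t, u}.

{p, t, u}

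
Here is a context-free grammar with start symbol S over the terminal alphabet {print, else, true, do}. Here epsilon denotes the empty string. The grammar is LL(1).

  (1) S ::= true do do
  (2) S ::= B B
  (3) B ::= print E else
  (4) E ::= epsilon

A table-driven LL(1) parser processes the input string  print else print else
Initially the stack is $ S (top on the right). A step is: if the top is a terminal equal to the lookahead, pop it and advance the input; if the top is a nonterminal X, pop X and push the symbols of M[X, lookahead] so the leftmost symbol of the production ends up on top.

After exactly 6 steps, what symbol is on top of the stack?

     Stack             Input                    Action
  1  $ S               print else print else $  expand S ::= B B
  2  $ B B             print else print else $  expand B ::= print E else
  3  $ B else E print  print else print else $  match print
  4  $ B else E        else print else $        expand E ::= epsilon
  5  $ B else          else print else $        match else
  6  $ B               print else $             expand B ::= print E else
Stack after step 6: $ else E print (top = print).

print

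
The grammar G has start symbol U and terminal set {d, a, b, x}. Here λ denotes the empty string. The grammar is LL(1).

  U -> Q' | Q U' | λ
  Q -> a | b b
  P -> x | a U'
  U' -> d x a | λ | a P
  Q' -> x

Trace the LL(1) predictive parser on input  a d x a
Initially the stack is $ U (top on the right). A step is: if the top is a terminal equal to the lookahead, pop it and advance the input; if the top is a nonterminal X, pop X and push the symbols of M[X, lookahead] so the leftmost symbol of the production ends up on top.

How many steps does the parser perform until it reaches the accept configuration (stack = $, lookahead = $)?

     Stack    Input      Action
  1  $ U      a d x a $  expand U -> Q U'
  2  $ U' Q   a d x a $  expand Q -> a
  3  $ U' a   a d x a $  match a
  4  $ U'     d x a $    expand U' -> d x a
  5  $ a x d  d x a $    match d
  6  $ a x    x a $      match x
  7  $ a      a $        match a
Accept reached after 7 steps.

7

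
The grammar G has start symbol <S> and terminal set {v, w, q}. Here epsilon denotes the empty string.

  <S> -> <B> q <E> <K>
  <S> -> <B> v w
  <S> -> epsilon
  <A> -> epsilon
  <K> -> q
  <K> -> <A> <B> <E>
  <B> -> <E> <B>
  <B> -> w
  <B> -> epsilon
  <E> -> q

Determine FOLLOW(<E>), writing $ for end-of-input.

{$, q, v, w}

FIRST(<A>): from <A>->epsilon we get {epsilon}. So FIRST(<A>) = {epsilon}.
FIRST(<E>): from <E>->q we get {q}. So FIRST(<E>) = {q}.
FIRST(<B>): from <B>-><E> <B> we get {q}; from <B>->w we get {w}; from <B>->epsilon we get {epsilon}. So FIRST(<B>) = {epsilon, q, w}.
FIRST(<S>): from <S>-><B> q <E> <K> we get {q, w}; from <S>-><B> v w we get {q, v, w}; from <S>->epsilon we get {epsilon}. So FIRST(<S>) = {epsilon, q, v, w}.
FIRST(<K>): from <K>->q we get {q}; from <K>-><A> <B> <E> we get {q, w}. So FIRST(<K>) = {q, w}.
FOLLOW(<S>) includes $ since <S> is the start symbol.
FOLLOW(<S>): <S> appears on no right-hand side. Thus FOLLOW(<S>) = {$}.
FOLLOW(<A>): in <K>-><A> <B> <E>, <A> is followed by <B> <E> with FIRST {q, w}. Thus FOLLOW(<A>) = {q, w}.
FOLLOW(<K>): in <S>-><B> q <E> <K>, the suffix after <K> is empty, so FOLLOW(<K>) ⊇ FOLLOW(<S>) = {$}. Thus FOLLOW(<K>) = {$}.
FOLLOW(<B>): in <S>-><B> q <E> <K>, <B> is followed by q <E> <K> with FIRST {q}; in <S>-><B> v w, <B> is followed by v w with FIRST {v}; in <K>-><A> <B> <E>, <B> is followed by <E> with FIRST {q}; in <B>-><E> <B>, the suffix after <B> is empty (adds nothing new). Thus FOLLOW(<B>) = {q, v}.
FOLLOW(<E>): in <S>-><B> q <E> <K>, <E> is followed by <K> with FIRST {q, w}; in <K>-><A> <B> <E>, the suffix after <E> is empty, so FOLLOW(<E>) ⊇ FOLLOW(<K>) = {$}; in <B>-><E> <B>, <E> is followed by <B> with FIRST {epsilon, q, w}; in <B>-><E> <B>, the suffix after <E> is nullable, so FOLLOW(<E>) ⊇ FOLLOW(<B>) = {q, v}. Thus FOLLOW(<E>) = {$, q, v, w}.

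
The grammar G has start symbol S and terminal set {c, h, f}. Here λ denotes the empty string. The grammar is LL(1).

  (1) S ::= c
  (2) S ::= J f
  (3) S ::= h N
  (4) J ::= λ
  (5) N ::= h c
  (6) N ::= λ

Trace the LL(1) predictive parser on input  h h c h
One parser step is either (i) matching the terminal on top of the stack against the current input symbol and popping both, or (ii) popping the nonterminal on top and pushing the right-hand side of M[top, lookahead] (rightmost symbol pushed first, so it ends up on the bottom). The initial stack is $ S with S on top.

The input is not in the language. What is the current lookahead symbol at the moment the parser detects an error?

h

     Stack  Input      Action
  1  $ S    h h c h $  expand S ::= h N
  2  $ N h  h h c h $  match h
  3  $ N    h c h $    expand N ::= h c
  4  $ c h  h c h $    match h
  5  $ c    c h $      match c
  6  $      h $        error: stack empty but input remains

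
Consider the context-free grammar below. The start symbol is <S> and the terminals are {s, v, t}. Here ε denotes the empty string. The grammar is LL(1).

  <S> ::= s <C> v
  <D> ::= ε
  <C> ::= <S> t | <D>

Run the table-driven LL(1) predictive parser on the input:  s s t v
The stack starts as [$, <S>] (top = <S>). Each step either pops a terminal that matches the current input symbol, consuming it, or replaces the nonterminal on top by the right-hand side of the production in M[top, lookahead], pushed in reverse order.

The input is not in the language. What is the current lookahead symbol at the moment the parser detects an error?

step 1: stack=$ <S>  input=s s t v $  — expand <S> ::= s <C> v
step 2: stack=$ v <C> s  input=s s t v $  — match s
step 3: stack=$ v <C>  input=s t v $  — expand <C> ::= <S> t
step 4: stack=$ v t <S>  input=s t v $  — expand <S> ::= s <C> v
step 5: stack=$ v t v <C> s  input=s t v $  — match s
step 6: stack=$ v t v <C>  input=t v $  — error: M[<C>, t] is empty

t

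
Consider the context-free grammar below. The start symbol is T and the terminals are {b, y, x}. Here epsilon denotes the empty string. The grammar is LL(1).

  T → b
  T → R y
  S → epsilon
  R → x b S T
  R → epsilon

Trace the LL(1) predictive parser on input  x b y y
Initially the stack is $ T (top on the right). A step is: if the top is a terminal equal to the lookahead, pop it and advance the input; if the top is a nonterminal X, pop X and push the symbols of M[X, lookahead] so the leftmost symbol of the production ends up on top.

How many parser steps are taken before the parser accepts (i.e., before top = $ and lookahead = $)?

9

step 1: stack=$ T  input=x b y y $  — expand T → R y
step 2: stack=$ y R  input=x b y y $  — expand R → x b S T
step 3: stack=$ y T S b x  input=x b y y $  — match x
step 4: stack=$ y T S b  input=b y y $  — match b
step 5: stack=$ y T S  input=y y $  — expand S → epsilon
step 6: stack=$ y T  input=y y $  — expand T → R y
step 7: stack=$ y y R  input=y y $  — expand R → epsilon
step 8: stack=$ y y  input=y y $  — match y
step 9: stack=$ y  input=y $  — match y
Accept reached after 9 steps.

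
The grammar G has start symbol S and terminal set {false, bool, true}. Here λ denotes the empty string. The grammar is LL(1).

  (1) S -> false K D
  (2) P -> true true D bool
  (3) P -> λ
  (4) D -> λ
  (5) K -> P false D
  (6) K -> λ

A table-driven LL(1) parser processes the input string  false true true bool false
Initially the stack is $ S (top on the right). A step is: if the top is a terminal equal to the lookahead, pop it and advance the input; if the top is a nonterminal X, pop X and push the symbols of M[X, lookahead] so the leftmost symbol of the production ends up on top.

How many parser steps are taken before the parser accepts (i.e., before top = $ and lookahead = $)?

11

step 1: stack=$ S  input=false true true bool false $  — expand S -> false K D
step 2: stack=$ D K false  input=false true true bool false $  — match false
step 3: stack=$ D K  input=true true bool false $  — expand K -> P false D
step 4: stack=$ D D false P  input=true true bool false $  — expand P -> true true D bool
step 5: stack=$ D D false bool D true true  input=true true bool false $  — match true
step 6: stack=$ D D false bool D true  input=true bool false $  — match true
step 7: stack=$ D D false bool D  input=bool false $  — expand D -> λ
step 8: stack=$ D D false bool  input=bool false $  — match bool
step 9: stack=$ D D false  input=false $  — match false
step 10: stack=$ D D  input=$  — expand D -> λ
step 11: stack=$ D  input=$  — expand D -> λ
Accept reached after 11 steps.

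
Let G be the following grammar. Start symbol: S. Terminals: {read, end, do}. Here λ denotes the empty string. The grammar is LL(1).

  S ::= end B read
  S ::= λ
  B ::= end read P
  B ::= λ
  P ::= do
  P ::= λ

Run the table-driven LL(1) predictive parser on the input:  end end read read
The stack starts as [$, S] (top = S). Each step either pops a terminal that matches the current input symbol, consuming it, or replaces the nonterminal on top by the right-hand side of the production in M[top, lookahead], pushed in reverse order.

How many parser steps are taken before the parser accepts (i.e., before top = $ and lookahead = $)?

7

     Stack              Input                Action
  1  $ S                end end read read $  expand S ::= end B read
  2  $ read B end       end end read read $  match end
  3  $ read B           end read read $      expand B ::= end read P
  4  $ read P read end  end read read $      match end
  5  $ read P read      read read $          match read
  6  $ read P           read $               expand P ::= λ
  7  $ read             read $               match read
Accept reached after 7 steps.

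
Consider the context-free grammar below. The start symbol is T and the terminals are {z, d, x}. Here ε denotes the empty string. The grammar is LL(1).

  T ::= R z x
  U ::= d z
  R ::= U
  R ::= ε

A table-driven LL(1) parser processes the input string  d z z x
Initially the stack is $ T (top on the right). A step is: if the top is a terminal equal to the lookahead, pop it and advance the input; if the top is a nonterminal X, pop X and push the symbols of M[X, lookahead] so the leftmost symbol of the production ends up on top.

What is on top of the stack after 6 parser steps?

     Stack      Input      Action
  1  $ T        d z z x $  expand T ::= R z x
  2  $ x z R    d z z x $  expand R ::= U
  3  $ x z U    d z z x $  expand U ::= d z
  4  $ x z z d  d z z x $  match d
  5  $ x z z    z z x $    match z
  6  $ x z      z x $      match z
Stack after step 6: $ x (top = x).

x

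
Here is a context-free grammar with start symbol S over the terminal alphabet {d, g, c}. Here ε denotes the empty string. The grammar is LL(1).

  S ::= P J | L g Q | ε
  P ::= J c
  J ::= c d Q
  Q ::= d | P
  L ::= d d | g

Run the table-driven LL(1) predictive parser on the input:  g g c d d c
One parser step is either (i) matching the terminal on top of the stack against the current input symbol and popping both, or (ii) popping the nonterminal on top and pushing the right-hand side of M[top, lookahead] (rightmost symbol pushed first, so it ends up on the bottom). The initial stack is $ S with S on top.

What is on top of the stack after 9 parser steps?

Q

step 1: stack=$ S  input=g g c d d c $  — expand S ::= L g Q
step 2: stack=$ Q g L  input=g g c d d c $  — expand L ::= g
step 3: stack=$ Q g g  input=g g c d d c $  — match g
step 4: stack=$ Q g  input=g c d d c $  — match g
step 5: stack=$ Q  input=c d d c $  — expand Q ::= P
step 6: stack=$ P  input=c d d c $  — expand P ::= J c
step 7: stack=$ c J  input=c d d c $  — expand J ::= c d Q
step 8: stack=$ c Q d c  input=c d d c $  — match c
step 9: stack=$ c Q d  input=d d c $  — match d
Stack after step 9: $ c Q (top = Q).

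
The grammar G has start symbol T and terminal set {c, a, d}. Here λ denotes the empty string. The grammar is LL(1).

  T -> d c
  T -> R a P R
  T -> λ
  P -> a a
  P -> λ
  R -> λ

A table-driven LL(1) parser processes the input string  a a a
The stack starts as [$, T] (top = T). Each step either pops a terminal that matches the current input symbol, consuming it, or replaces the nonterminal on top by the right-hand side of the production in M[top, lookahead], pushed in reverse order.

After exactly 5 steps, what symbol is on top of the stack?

a

     Stack      Input    Action
  1  $ T        a a a $  expand T -> R a P R
  2  $ R P a R  a a a $  expand R -> λ
  3  $ R P a    a a a $  match a
  4  $ R P      a a $    expand P -> a a
  5  $ R a a    a a $    match a
Stack after step 5: $ R a (top = a).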